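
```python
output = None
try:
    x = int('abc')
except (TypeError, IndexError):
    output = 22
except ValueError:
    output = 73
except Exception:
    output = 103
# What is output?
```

Step-by-step execution trace:
1. `x = int('abc')` raises ValueError.
2. `except (TypeError, IndexError)` does not match ValueError; skipped.
3. `except ValueError` matches (exact type match) → output = 73.
4. `except Exception` is not reached.
Result: 73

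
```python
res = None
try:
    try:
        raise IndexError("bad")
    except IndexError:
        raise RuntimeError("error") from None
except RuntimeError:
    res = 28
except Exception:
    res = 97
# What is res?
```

Step-by-step execution trace:
1. Inner try raises IndexError; inner `except IndexError` catches it.
2. `raise RuntimeError(...) from None` raises RuntimeError (from None suppresses __context__, but the active exception is still RuntimeError).
3. Outer `except RuntimeError` matches → res = 28.
4. `except Exception` is not reached.
Result: 28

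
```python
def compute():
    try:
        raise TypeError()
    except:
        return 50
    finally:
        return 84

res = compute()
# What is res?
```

Step-by-step execution trace:
1. `compute()` enters try: `raise TypeError()` raises TypeError.
2. bare `except` matches → `return 50` sets pending return value 50.
3. Before returning, `finally: return 84` runs and overrides the pending return.
4. compute() returns 84 → res = 84.
Result: 84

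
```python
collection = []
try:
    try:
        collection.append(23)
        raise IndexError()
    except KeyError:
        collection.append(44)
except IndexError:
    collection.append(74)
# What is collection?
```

Step-by-step execution trace:
1. Inner try: `collection.append(23)` → collection = [23].
2. `raise IndexError()` raises IndexError.
3. Inner `except KeyError` does not match IndexError; exception propagates to outer try.
4. Outer `except IndexError` matches → `collection.append(74)` → collection = [23, 74].
Result: [23, 74]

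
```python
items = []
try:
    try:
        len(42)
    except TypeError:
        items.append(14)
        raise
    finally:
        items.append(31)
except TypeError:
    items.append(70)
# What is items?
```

Step-by-step execution trace:
1. Inner try: `len(42)` raises TypeError.
2. Inner `except TypeError` matches → `items.append(14)` → items = [14].
3. bare `raise` re-raises TypeError.
4. Inner `finally` runs during unwinding: `items.append(31)` → items = [14, 31].
5. Outer `except TypeError` matches → `items.append(70)` → items = [14, 31, 70].
Result: [14, 31, 70]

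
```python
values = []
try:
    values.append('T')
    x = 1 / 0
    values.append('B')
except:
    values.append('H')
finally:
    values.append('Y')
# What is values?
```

Step-by-step execution trace:
1. try: `values.append('T')` → values = ['T'].
2. `x = 1 / 0` raises ZeroDivisionError; `values.append('B')` is not reached.
3. bare `except` matches → `values.append('H')` → values = ['T', 'H'].
4. finally always runs: `values.append('Y')` → values = ['T', 'H', 'Y'].
Result: ['T', 'H', 'Y']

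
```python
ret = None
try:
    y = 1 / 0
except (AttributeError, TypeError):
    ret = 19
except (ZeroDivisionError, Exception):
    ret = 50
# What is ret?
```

Step-by-step execution trace:
1. `y = 1 / 0` raises ZeroDivisionError.
2. `except (AttributeError, TypeError)` does not match ZeroDivisionError; skipped.
3. `except (ZeroDivisionError, Exception)` matches (ZeroDivisionError is in the tuple) → ret = 50.
Result: 50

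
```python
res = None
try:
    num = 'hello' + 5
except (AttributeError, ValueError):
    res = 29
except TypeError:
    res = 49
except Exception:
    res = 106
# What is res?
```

Step-by-step execution trace:
1. `num = 'hello' + 5` raises TypeError.
2. `except (AttributeError, ValueError)` does not match TypeError; skipped.
3. `except TypeError` matches (exact type match) → res = 49.
4. `except Exception` is not reached.
Result: 49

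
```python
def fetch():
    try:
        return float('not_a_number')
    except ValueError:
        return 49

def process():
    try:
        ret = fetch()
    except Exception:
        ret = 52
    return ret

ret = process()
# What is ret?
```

Step-by-step execution trace:
1. `process()` calls `fetch()`.
2. In fetch: `float('not_a_number')` raises ValueError; `except ValueError` catches it → returns 49.
3. In process: `ret = fetch()` → ret = 49. No exception reaches process.
4. `except Exception` is skipped; process returns 49.
5. ret = 49.
Result: 49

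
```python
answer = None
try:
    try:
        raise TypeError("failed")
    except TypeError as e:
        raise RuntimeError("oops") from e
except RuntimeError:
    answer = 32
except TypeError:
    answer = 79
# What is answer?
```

Step-by-step execution trace:
1. Inner try raises TypeError; inner `except TypeError as e` catches it.
2. `raise RuntimeError(...) from e` raises RuntimeError (TypeError is attached as __cause__, but only RuntimeError is active).
3. Outer `except RuntimeError` matches → answer = 32.
4. `except TypeError` is not reached.
Result: 32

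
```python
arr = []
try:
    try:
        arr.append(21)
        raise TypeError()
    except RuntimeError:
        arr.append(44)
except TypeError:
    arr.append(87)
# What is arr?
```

Step-by-step execution trace:
1. Inner try: `arr.append(21)` → arr = [21].
2. `raise TypeError()` raises TypeError.
3. Inner `except RuntimeError` does not match TypeError; exception propagates to outer try.
4. Outer `except TypeError` matches → `arr.append(87)` → arr = [21, 87].
Result: [21, 87]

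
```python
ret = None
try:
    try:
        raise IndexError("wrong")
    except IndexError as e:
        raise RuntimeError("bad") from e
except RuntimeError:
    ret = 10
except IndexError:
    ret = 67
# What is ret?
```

Step-by-step execution trace:
1. Inner try raises IndexError; inner `except IndexError as e` catches it.
2. `raise RuntimeError(...) from e` raises RuntimeError (IndexError is attached as __cause__, but only RuntimeError is active).
3. Outer `except RuntimeError` matches → ret = 10.
4. `except IndexError` is not reached.
Result: 10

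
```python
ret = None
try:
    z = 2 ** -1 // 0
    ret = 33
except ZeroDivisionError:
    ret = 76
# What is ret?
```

Step-by-step execution trace:
1. `z = 2 ** -1 // 0` raises ZeroDivisionError.
2. `ret = 33` is not reached.
3. `except ZeroDivisionError` matches → ret = 76.
Result: 76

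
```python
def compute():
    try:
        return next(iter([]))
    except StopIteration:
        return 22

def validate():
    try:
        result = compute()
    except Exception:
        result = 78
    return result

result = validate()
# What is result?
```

Step-by-step execution trace:
1. `validate()` calls `compute()`.
2. In compute: `next(iter([]))` raises StopIteration; `except StopIteration` catches it → returns 22.
3. In validate: `result = compute()` → result = 22. No exception reaches validate.
4. `except Exception` is skipped; validate returns 22.
5. result = 22.
Result: 22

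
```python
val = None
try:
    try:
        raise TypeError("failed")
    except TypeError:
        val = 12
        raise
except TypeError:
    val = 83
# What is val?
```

Step-by-step execution trace:
1. Inner try: `raise TypeError("failed")` raises TypeError.
2. Inner `except TypeError` matches → val = 12.
3. bare `raise` re-raises the same TypeError.
4. Outer `except TypeError` matches → val = 83.
Result: 83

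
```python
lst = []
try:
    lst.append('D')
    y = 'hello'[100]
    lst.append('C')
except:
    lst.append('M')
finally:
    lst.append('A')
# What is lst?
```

Step-by-step execution trace:
1. try: `lst.append('D')` → lst = ['D'].
2. `y = 'hello'[100]` raises IndexError; `lst.append('C')` is not reached.
3. bare `except` matches → `lst.append('M')` → lst = ['D', 'M'].
4. finally always runs: `lst.append('A')` → lst = ['D', 'M', 'A'].
Result: ['D', 'M', 'A']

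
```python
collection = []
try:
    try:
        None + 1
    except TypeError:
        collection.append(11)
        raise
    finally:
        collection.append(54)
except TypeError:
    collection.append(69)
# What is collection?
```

Step-by-step execution trace:
1. Inner try: `None + 1` raises TypeError.
2. Inner `except TypeError` matches → `collection.append(11)` → collection = [11].
3. bare `raise` re-raises TypeError.
4. Inner `finally` runs during unwinding: `collection.append(54)` → collection = [11, 54].
5. Outer `except TypeError` matches → `collection.append(69)` → collection = [11, 54, 69].
Result: [11, 54, 69]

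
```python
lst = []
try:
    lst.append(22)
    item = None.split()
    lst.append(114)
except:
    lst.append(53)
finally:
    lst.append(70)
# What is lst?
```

Step-by-step execution trace:
1. try: `lst.append(22)` → lst = [22].
2. `item = None.split()` raises AttributeError; `lst.append(114)` is not reached.
3. bare `except` matches → `lst.append(53)` → lst = [22, 53].
4. finally always runs: `lst.append(70)` → lst = [22, 53, 70].
Result: [22, 53, 70]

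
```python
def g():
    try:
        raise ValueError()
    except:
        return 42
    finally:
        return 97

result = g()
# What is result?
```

Step-by-step execution trace:
1. `g()` enters try: `raise ValueError()` raises ValueError.
2. bare `except` matches → `return 42` sets pending return value 42.
3. Before returning, `finally: return 97` runs and overrides the pending return.
4. g() returns 97 → result = 97.
Result: 97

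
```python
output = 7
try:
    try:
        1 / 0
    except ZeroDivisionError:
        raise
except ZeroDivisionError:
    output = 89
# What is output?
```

Step-by-step execution trace:
1. Inner try: `1 / 0` raises ZeroDivisionError.
2. Inner `except ZeroDivisionError` matches; bare `raise` re-raises the same ZeroDivisionError.
3. Outer `except ZeroDivisionError` matches → output = 89.
Result: 89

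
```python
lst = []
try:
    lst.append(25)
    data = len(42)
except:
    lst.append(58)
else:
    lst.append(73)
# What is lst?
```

Step-by-step execution trace:
1. try: `lst.append(25)` → lst = [25].
2. `data = len(42)` raises TypeError.
3. bare `except` matches → `lst.append(58)` → lst = [25, 58].
4. `else` is skipped (an exception was raised).
Result: [25, 58]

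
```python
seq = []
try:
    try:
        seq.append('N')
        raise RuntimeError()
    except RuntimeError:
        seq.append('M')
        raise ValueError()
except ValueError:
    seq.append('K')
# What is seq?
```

Step-by-step execution trace:
1. Inner try: `seq.append('N')` → seq = ['N'].
2. `raise RuntimeError()` raises RuntimeError.
3. Inner `except RuntimeError` matches → `seq.append('M')` → seq = ['N', 'M'].
4. `raise ValueError()` raises ValueError; propagates to outer try.
5. Outer `except ValueError` matches → `seq.append('K')` → seq = ['N', 'M', 'K'].
Result: ['N', 'M', 'K']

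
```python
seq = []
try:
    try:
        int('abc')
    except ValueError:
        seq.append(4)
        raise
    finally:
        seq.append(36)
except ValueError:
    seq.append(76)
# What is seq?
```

Step-by-step execution trace:
1. Inner try: `int('abc')` raises ValueError.
2. Inner `except ValueError` matches → `seq.append(4)` → seq = [4].
3. bare `raise` re-raises ValueError.
4. Inner `finally` runs during unwinding: `seq.append(36)` → seq = [4, 36].
5. Outer `except ValueError` matches → `seq.append(76)` → seq = [4, 36, 76].
Result: [4, 36, 76]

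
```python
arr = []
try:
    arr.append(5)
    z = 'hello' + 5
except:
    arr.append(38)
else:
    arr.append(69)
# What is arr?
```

Step-by-step execution trace:
1. try: `arr.append(5)` → arr = [5].
2. `z = 'hello' + 5` raises TypeError.
3. bare `except` matches → `arr.append(38)` → arr = [5, 38].
4. `else` is skipped (an exception was raised).
Result: [5, 38]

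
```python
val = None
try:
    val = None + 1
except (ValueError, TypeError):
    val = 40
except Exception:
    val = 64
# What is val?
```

Step-by-step execution trace:
1. `val = None + 1` raises TypeError.
2. `except (ValueError, TypeError)` matches (TypeError is in the tuple) → val = 40.
3. `except Exception` is not reached.
Result: 40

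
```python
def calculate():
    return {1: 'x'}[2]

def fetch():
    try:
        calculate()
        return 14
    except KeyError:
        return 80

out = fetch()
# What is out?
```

Step-by-step execution trace:
1. `fetch()` calls `calculate()`.
2. `calculate()` evaluates `{1: 'x'}[2]`, which raises KeyError; it propagates to the caller.
3. `return 14` is not reached.
4. `except KeyError` in fetch matches → returns 80.
5. out = 80.
Result: 80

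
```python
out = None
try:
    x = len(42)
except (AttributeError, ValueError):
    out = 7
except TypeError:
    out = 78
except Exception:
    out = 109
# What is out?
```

Step-by-step execution trace:
1. `x = len(42)` raises TypeError.
2. `except (AttributeError, ValueError)` does not match TypeError; skipped.
3. `except TypeError` matches (exact type match) → out = 78.
4. `except Exception` is not reached.
Result: 78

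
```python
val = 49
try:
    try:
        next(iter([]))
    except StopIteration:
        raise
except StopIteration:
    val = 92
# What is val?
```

Step-by-step execution trace:
1. Inner try: `next(iter([]))` raises StopIteration.
2. Inner `except StopIteration` matches; bare `raise` re-raises the same StopIteration.
3. Outer `except StopIteration` matches → val = 92.
Result: 92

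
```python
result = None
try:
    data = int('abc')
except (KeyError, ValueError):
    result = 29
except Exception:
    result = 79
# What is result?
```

Step-by-step execution trace:
1. `data = int('abc')` raises ValueError.
2. `except (KeyError, ValueError)` matches (ValueError is in the tuple) → result = 29.
3. `except Exception` is not reached.
Result: 29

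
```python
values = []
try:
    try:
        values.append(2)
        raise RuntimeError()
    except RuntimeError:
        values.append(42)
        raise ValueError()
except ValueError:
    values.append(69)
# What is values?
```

Step-by-step execution trace:
1. Inner try: `values.append(2)` → values = [2].
2. `raise RuntimeError()` raises RuntimeError.
3. Inner `except RuntimeError` matches → `values.append(42)` → values = [2, 42].
4. `raise ValueError()` raises ValueError; propagates to outer try.
5. Outer `except ValueError` matches → `values.append(69)` → values = [2, 42, 69].
Result: [2, 42, 69]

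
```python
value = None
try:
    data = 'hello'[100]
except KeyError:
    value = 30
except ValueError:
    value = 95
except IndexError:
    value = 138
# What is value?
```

Step-by-step execution trace:
1. `data = 'hello'[100]` raises IndexError.
2. `except KeyError` does not match IndexError; skipped.
3. `except ValueError` does not match IndexError; skipped.
4. `except IndexError` matches → value = 138.
Result: 138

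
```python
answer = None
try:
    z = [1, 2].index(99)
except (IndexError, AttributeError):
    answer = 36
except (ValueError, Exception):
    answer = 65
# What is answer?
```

Step-by-step execution trace:
1. `z = [1, 2].index(99)` raises ValueError.
2. `except (IndexError, AttributeError)` does not match ValueError; skipped.
3. `except (ValueError, Exception)` matches (ValueError is in the tuple) → answer = 65.
Result: 65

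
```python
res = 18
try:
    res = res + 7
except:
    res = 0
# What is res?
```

Step-by-step execution trace:
1. res starts at 18.
2. try: `res = res + 7` → res = 25. No exception raised.
3. `except` is skipped.
Result: 25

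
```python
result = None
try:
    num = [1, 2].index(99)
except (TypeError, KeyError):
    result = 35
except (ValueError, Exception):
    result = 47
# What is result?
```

Step-by-step execution trace:
1. `num = [1, 2].index(99)` raises ValueError.
2. `except (TypeError, KeyError)` does not match ValueError; skipped.
3. `except (ValueError, Exception)` matches (ValueError is in the tuple) → result = 47.
Result: 47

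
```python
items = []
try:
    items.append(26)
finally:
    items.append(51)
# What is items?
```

Step-by-step execution trace:
1. try: `items.append(26)` → items = [26].
2. The try body completes without raising.
3. finally always runs: `items.append(51)` → items = [26, 51].
Result: [26, 51]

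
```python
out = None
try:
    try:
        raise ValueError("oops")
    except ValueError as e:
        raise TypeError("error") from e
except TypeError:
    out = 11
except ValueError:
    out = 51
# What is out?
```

Step-by-step execution trace:
1. Inner try raises ValueError; inner `except ValueError as e` catches it.
2. `raise TypeError(...) from e` raises TypeError (ValueError is attached as __cause__, but only TypeError is active).
3. Outer `except TypeError` matches → out = 11.
4. `except ValueError` is not reached.
Result: 11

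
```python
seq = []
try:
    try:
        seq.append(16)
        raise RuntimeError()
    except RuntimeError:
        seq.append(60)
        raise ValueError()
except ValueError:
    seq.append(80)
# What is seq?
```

Step-by-step execution trace:
1. Inner try: `seq.append(16)` → seq = [16].
2. `raise RuntimeError()` raises RuntimeError.
3. Inner `except RuntimeError` matches → `seq.append(60)` → seq = [16, 60].
4. `raise ValueError()` raises ValueError; propagates to outer try.
5. Outer `except ValueError` matches → `seq.append(80)` → seq = [16, 60, 80].
Result: [16, 60, 80]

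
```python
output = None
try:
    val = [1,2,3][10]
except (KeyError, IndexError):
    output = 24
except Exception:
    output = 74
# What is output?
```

Step-by-step execution trace:
1. `val = [1,2,3][10]` raises IndexError.
2. `except (KeyError, IndexError)` matches (IndexError is in the tuple) → output = 24.
3. `except Exception` is not reached.
Result: 24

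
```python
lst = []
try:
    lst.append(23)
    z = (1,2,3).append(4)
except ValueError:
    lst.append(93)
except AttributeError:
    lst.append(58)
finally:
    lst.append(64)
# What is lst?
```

Step-by-step execution trace:
1. try: `lst.append(23)` → lst = [23].
2. `z = (1,2,3).append(4)` raises AttributeError.
3. `except ValueError` does not match AttributeError; skipped.
4. `except AttributeError` matches → `lst.append(58)` → lst = [23, 58].
5. finally always runs: `lst.append(64)` → lst = [23, 58, 64].
Result: [23, 58, 64]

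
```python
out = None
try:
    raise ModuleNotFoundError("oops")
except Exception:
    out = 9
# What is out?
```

Step-by-step execution trace:
1. `raise ModuleNotFoundError(...)` raises ModuleNotFoundError.
2. `except Exception` matches (ModuleNotFoundError is a subclass of Exception) → out = 9.
Result: 9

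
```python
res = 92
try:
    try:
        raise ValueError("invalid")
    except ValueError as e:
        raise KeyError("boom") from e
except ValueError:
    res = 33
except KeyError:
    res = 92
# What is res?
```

Step-by-step execution trace:
1. Inner try raises ValueError; inner `except ValueError as e` catches it.
2. `raise KeyError(...) from e` raises KeyError (ValueError is attached as __cause__, but only KeyError is active).
3. Outer `except ValueError` does not match KeyError; skipped.
4. Outer `except KeyError` matches → res = 92.
Result: 92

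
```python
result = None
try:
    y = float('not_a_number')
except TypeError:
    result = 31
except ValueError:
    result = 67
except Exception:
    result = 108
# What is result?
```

Step-by-step execution trace:
1. `y = float('not_a_number')` raises ValueError.
2. `except TypeError` does not match ValueError; skipped.
3. `except ValueError` matches → result = 67.
4. Remaining except clauses are skipped.
Result: 67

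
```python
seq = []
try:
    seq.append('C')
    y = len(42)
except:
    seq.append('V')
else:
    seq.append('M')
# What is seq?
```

Step-by-step execution trace:
1. try: `seq.append('C')` → seq = ['C'].
2. `y = len(42)` raises TypeError.
3. bare `except` matches → `seq.append('V')` → seq = ['C', 'V'].
4. `else` is skipped (an exception was raised).
Result: ['C', 'V']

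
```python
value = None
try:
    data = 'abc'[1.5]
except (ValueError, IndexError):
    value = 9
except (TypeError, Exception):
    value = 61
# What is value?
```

Step-by-step execution trace:
1. `data = 'abc'[1.5]` raises TypeError.
2. `except (ValueError, IndexError)` does not match TypeError; skipped.
3. `except (TypeError, Exception)` matches (TypeError is in the tuple) → value = 61.
Result: 61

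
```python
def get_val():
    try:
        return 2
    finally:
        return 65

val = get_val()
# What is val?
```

Step-by-step execution trace:
1. `get_val()` enters try: `return 2` sets pending return value 2.
2. Before returning, `finally: return 65` runs and overrides the pending return.
3. get_val() returns 65 → val = 65.
Result: 65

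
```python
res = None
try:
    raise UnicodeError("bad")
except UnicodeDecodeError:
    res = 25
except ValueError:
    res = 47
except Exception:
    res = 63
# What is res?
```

Step-by-step execution trace:
1. `raise UnicodeError(...)` raises UnicodeError.
2. `except UnicodeDecodeError` does not match (UnicodeError is not a subclass of UnicodeDecodeError); skipped.
3. `except ValueError` matches (UnicodeError is a subclass of ValueError) → res = 47.
4. `except Exception` is not reached.
Result: 47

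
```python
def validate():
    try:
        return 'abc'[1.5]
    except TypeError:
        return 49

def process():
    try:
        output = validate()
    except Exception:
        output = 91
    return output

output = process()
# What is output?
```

Step-by-step execution trace:
1. `process()` calls `validate()`.
2. In validate: `'abc'[1.5]` raises TypeError; `except TypeError` catches it → returns 49.
3. In process: `output = validate()` → output = 49. No exception reaches process.
4. `except Exception` is skipped; process returns 49.
5. output = 49.
Result: 49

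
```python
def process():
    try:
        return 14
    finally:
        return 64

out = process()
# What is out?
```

Step-by-step execution trace:
1. `process()` enters try: `return 14` sets pending return value 14.
2. Before returning, `finally: return 64` runs and overrides the pending return.
3. process() returns 64 → out = 64.
Result: 64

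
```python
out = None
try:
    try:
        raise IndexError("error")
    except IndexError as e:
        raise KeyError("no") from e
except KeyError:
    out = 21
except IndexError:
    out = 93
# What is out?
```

Step-by-step execution trace:
1. Inner try raises IndexError; inner `except IndexError as e` catches it.
2. `raise KeyError(...) from e` raises KeyError (IndexError is attached as __cause__, but only KeyError is active).
3. Outer `except KeyError` matches → out = 21.
4. `except IndexError` is not reached.
Result: 21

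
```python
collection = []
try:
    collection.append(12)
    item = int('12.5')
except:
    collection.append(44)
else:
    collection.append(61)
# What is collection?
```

Step-by-step execution trace:
1. try: `collection.append(12)` → collection = [12].
2. `item = int('12.5')` raises ValueError.
3. bare `except` matches → `collection.append(44)` → collection = [12, 44].
4. `else` is skipped (an exception was raised).
Result: [12, 44]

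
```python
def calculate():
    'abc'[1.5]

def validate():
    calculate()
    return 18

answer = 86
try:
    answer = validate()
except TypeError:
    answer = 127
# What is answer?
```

Step-by-step execution trace:
1. answer starts at 86.
2. try: `validate()` calls `calculate()`.
3. `calculate()` evaluates `'abc'[1.5]`, which raises TypeError; it propagates through validate (uncaught).
4. `return 18` in validate is not reached; the assignment to answer does not complete.
5. `except TypeError` matches → answer = 127.
Result: 127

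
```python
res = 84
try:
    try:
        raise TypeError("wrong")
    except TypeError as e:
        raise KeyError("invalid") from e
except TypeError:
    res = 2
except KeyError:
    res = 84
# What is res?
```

Step-by-step execution trace:
1. Inner try raises TypeError; inner `except TypeError as e` catches it.
2. `raise KeyError(...) from e` raises KeyError (TypeError is attached as __cause__, but only KeyError is active).
3. Outer `except TypeError` does not match KeyError; skipped.
4. Outer `except KeyError` matches → res = 84.
Result: 84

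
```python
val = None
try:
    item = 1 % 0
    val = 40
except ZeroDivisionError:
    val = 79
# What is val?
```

Step-by-step execution trace:
1. `item = 1 % 0` raises ZeroDivisionError.
2. `val = 40` is not reached.
3. `except ZeroDivisionError` matches → val = 79.
Result: 79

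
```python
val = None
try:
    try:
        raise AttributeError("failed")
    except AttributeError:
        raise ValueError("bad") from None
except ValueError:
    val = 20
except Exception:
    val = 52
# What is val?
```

Step-by-step execution trace:
1. Inner try raises AttributeError; inner `except AttributeError` catches it.
2. `raise ValueError(...) from None` raises ValueError (from None suppresses __context__, but the active exception is still ValueError).
3. Outer `except ValueError` matches → val = 20.
4. `except Exception` is not reached.
Result: 20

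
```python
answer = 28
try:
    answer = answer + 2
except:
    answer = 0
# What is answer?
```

Step-by-step execution trace:
1. answer starts at 28.
2. try: `answer = answer + 2` → answer = 30. No exception raised.
3. `except` is skipped.
Result: 30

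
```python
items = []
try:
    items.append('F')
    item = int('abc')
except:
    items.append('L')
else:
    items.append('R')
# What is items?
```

Step-by-step execution trace:
1. try: `items.append('F')` → items = ['F'].
2. `item = int('abc')` raises ValueError.
3. bare `except` matches → `items.append('L')` → items = ['F', 'L'].
4. `else` is skipped (an exception was raised).
Result: ['F', 'L']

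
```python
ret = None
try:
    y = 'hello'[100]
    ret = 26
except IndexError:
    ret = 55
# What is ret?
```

Step-by-step execution trace:
1. `y = 'hello'[100]` raises IndexError.
2. `ret = 26` is not reached.
3. `except IndexError` matches → ret = 55.
Result: 55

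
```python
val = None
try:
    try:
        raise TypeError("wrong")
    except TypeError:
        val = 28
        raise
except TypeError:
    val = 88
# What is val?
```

Step-by-step execution trace:
1. Inner try: `raise TypeError("wrong")` raises TypeError.
2. Inner `except TypeError` matches → val = 28.
3. bare `raise` re-raises the same TypeError.
4. Outer `except TypeError` matches → val = 88.
Result: 88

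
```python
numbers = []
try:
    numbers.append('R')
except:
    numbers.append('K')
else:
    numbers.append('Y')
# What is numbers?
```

Step-by-step execution trace:
1. try: `numbers.append('R')` → numbers = ['R']. No exception raised.
2. `except` is skipped.
3. `else` runs (try completed without exception): `numbers.append('Y')` → numbers = ['R', 'Y'].
Result: ['R', 'Y']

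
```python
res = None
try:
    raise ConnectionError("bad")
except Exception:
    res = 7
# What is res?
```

Step-by-step execution trace:
1. `raise ConnectionError(...)` raises ConnectionError.
2. `except Exception` matches (ConnectionError is a subclass of Exception) → res = 7.
Result: 7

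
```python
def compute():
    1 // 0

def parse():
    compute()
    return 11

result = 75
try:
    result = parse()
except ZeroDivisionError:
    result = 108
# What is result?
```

Step-by-step execution trace:
1. result starts at 75.
2. try: `parse()` calls `compute()`.
3. `compute()` evaluates `1 // 0`, which raises ZeroDivisionError; it propagates through parse (uncaught).
4. `return 11` in parse is not reached; the assignment to result does not complete.
5. `except ZeroDivisionError` matches → result = 108.
Result: 108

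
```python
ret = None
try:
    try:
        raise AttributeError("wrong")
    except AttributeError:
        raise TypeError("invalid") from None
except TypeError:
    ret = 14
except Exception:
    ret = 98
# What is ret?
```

Step-by-step execution trace:
1. Inner try raises AttributeError; inner `except AttributeError` catches it.
2. `raise TypeError(...) from None` raises TypeError (from None suppresses __context__, but the active exception is still TypeError).
3. Outer `except TypeError` matches → ret = 14.
4. `except Exception` is not reached.
Result: 14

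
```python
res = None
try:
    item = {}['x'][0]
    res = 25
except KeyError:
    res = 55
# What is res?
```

Step-by-step execution trace:
1. `item = {}['x'][0]` raises KeyError.
2. `res = 25` is not reached.
3. `except KeyError` matches → res = 55.
Result: 55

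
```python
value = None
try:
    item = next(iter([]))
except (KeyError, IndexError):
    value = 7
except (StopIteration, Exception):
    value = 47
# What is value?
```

Step-by-step execution trace:
1. `item = next(iter([]))` raises StopIteration.
2. `except (KeyError, IndexError)` does not match StopIteration; skipped.
3. `except (StopIteration, Exception)` matches (StopIteration is in the tuple) → value = 47.
Result: 47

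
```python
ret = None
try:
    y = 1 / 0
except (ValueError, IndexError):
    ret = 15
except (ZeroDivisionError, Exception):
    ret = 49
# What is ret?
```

Step-by-step execution trace:
1. `y = 1 / 0` raises ZeroDivisionError.
2. `except (ValueError, IndexError)` does not match ZeroDivisionError; skipped.
3. `except (ZeroDivisionError, Exception)` matches (ZeroDivisionError is in the tuple) → ret = 49.
Result: 49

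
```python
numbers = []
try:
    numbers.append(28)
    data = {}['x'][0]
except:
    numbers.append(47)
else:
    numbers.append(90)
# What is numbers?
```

Step-by-step execution trace:
1. try: `numbers.append(28)` → numbers = [28].
2. `data = {}['x'][0]` raises KeyError.
3. bare `except` matches → `numbers.append(47)` → numbers = [28, 47].
4. `else` is skipped (an exception was raised).
Result: [28, 47]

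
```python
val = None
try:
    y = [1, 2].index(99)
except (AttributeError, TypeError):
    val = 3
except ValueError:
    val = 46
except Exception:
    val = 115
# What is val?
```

Step-by-step execution trace:
1. `y = [1, 2].index(99)` raises ValueError.
2. `except (AttributeError, TypeError)` does not match ValueError; skipped.
3. `except ValueError` matches (exact type match) → val = 46.
4. `except Exception` is not reached.
Result: 46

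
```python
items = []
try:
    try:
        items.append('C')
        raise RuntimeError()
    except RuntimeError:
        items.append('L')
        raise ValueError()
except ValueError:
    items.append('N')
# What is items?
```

Step-by-step execution trace:
1. Inner try: `items.append('C')` → items = ['C'].
2. `raise RuntimeError()` raises RuntimeError.
3. Inner `except RuntimeError` matches → `items.append('L')` → items = ['C', 'L'].
4. `raise ValueError()` raises ValueError; propagates to outer try.
5. Outer `except ValueError` matches → `items.append('N')` → items = ['C', 'L', 'N'].
Result: ['C', 'L', 'N']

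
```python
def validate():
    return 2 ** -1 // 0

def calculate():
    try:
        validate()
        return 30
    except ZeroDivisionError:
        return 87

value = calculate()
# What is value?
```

Step-by-step execution trace:
1. `calculate()` calls `validate()`.
2. `validate()` evaluates `2 ** -1 // 0`, which raises ZeroDivisionError; it propagates to the caller.
3. `return 30` is not reached.
4. `except ZeroDivisionError` in calculate matches → returns 87.
5. value = 87.
Result: 87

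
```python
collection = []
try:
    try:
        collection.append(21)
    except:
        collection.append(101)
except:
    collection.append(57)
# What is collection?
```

Step-by-step execution trace:
1. Inner try: `collection.append(21)` → collection = [21]. No exception raised.
2. Inner `except` is skipped.
3. Inner try completes normally; outer `except` is skipped.
Result: [21]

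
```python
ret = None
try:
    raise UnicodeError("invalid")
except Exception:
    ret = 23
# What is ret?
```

Step-by-step execution trace:
1. `raise UnicodeError(...)` raises UnicodeError.
2. `except Exception` matches (UnicodeError is a subclass of Exception) → ret = 23.
Result: 23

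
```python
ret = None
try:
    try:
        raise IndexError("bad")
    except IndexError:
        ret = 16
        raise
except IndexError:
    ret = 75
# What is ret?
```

Step-by-step execution trace:
1. Inner try: `raise IndexError("bad")` raises IndexError.
2. Inner `except IndexError` matches → ret = 16.
3. bare `raise` re-raises the same IndexError.
4. Outer `except IndexError` matches → ret = 75.
Result: 75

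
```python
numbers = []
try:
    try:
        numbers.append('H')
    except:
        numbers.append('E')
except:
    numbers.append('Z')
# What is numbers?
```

Step-by-step execution trace:
1. Inner try: `numbers.append('H')` → numbers = ['H']. No exception raised.
2. Inner `except` is skipped.
3. Inner try completes normally; outer `except` is skipped.
Result: ['H']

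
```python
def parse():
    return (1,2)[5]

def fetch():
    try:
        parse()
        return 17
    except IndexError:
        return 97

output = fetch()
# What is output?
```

Step-by-step execution trace:
1. `fetch()` calls `parse()`.
2. `parse()` evaluates `(1,2)[5]`, which raises IndexError; it propagates to the caller.
3. `return 17` is not reached.
4. `except IndexError` in fetch matches → returns 97.
5. output = 97.
Result: 97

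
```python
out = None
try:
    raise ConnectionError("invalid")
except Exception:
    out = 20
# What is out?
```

Step-by-step execution trace:
1. `raise ConnectionError(...)` raises ConnectionError.
2. `except Exception` matches (ConnectionError is a subclass of Exception) → out = 20.
Result: 20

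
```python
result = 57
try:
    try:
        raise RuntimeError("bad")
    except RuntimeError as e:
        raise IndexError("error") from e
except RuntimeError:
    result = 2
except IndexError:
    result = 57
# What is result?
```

Step-by-step execution trace:
1. Inner try raises RuntimeError; inner `except RuntimeError as e` catches it.
2. `raise IndexError(...) from e` raises IndexError (RuntimeError is attached as __cause__, but only IndexError is active).
3. Outer `except RuntimeError` does not match IndexError; skipped.
4. Outer `except IndexError` matches → result = 57.
Result: 57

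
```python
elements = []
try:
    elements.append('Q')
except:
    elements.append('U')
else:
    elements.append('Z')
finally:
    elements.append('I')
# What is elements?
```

Step-by-step execution trace:
1. try: `elements.append('Q')` → elements = ['Q']. No exception raised.
2. `except` is skipped.
3. `else` runs: `elements.append('Z')` → elements = ['Q', 'Z'].
4. `finally` always runs: `elements.append('I')` → elements = ['Q', 'Z', 'I'].
Result: ['Q', 'Z', 'I']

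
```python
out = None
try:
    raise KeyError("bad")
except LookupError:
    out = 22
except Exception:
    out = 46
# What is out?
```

Step-by-step execution trace:
1. `raise KeyError(...)` raises KeyError.
2. `except LookupError` matches (KeyError is a subclass of LookupError) → out = 22.
3. `except Exception` is not reached.
Result: 22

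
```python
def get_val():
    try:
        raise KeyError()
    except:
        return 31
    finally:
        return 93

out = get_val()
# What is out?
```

Step-by-step execution trace:
1. `get_val()` enters try: `raise KeyError()` raises KeyError.
2. bare `except` matches → `return 31` sets pending return value 31.
3. Before returning, `finally: return 93` runs and overrides the pending return.
4. get_val() returns 93 → out = 93.
Result: 93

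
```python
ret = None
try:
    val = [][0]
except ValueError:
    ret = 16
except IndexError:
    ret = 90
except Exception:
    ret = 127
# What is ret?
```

Step-by-step execution trace:
1. `val = [][0]` raises IndexError.
2. `except ValueError` does not match IndexError; skipped.
3. `except IndexError` matches → ret = 90.
4. Remaining except clauses are skipped.
Result: 90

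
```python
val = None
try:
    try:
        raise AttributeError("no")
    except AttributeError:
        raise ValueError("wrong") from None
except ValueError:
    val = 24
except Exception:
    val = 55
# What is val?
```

Step-by-step execution trace:
1. Inner try raises AttributeError; inner `except AttributeError` catches it.
2. `raise ValueError(...) from None` raises ValueError (from None suppresses __context__, but the active exception is still ValueError).
3. Outer `except ValueError` matches → val = 24.
4. `except Exception` is not reached.
Result: 24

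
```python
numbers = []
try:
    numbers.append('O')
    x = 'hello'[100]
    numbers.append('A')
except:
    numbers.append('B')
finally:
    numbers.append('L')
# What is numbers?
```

Step-by-step execution trace:
1. try: `numbers.append('O')` → numbers = ['O'].
2. `x = 'hello'[100]` raises IndexError; `numbers.append('A')` is not reached.
3. bare `except` matches → `numbers.append('B')` → numbers = ['O', 'B'].
4. finally always runs: `numbers.append('L')` → numbers = ['O', 'B', 'L'].
Result: ['O', 'B', 'L']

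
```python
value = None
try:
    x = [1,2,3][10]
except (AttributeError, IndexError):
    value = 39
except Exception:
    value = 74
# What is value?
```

Step-by-step execution trace:
1. `x = [1,2,3][10]` raises IndexError.
2. `except (AttributeError, IndexError)` matches (IndexError is in the tuple) → value = 39.
3. `except Exception` is not reached.
Result: 39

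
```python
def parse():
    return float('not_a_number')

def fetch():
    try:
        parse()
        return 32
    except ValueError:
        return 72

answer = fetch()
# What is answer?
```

Step-by-step execution trace:
1. `fetch()` calls `parse()`.
2. `parse()` evaluates `float('not_a_number')`, which raises ValueError; it propagates to the caller.
3. `return 32` is not reached.
4. `except ValueError` in fetch matches → returns 72.
5. answer = 72.
Result: 72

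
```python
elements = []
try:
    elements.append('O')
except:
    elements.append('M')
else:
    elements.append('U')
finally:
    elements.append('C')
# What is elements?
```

Step-by-step execution trace:
1. try: `elements.append('O')` → elements = ['O']. No exception raised.
2. `except` is skipped.
3. `else` runs: `elements.append('U')` → elements = ['O', 'U'].
4. `finally` always runs: `elements.append('C')` → elements = ['O', 'U', 'C'].
Result: ['O', 'U', 'C']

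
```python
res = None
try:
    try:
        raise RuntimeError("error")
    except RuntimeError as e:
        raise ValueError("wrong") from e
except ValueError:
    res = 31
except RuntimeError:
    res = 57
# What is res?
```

Step-by-step execution trace:
1. Inner try raises RuntimeError; inner `except RuntimeError as e` catches it.
2. `raise ValueError(...) from e` raises ValueError (RuntimeError is attached as __cause__, but only ValueError is active).
3. Outer `except ValueError` matches → res = 31.
4. `except RuntimeError` is not reached.
Result: 31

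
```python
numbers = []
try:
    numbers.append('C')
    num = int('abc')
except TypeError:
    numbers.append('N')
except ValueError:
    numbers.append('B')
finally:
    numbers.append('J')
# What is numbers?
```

Step-by-step execution trace:
1. try: `numbers.append('C')` → numbers = ['C'].
2. `num = int('abc')` raises ValueError.
3. `except TypeError` does not match ValueError; skipped.
4. `except ValueError` matches → `numbers.append('B')` → numbers = ['C', 'B'].
5. finally always runs: `numbers.append('J')` → numbers = ['C', 'B', 'J'].
Result: ['C', 'B', 'J']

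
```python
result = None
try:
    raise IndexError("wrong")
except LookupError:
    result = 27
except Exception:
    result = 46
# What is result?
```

Step-by-step execution trace:
1. `raise IndexError(...)` raises IndexError.
2. `except LookupError` matches (IndexError is a subclass of LookupError) → result = 27.
3. `except Exception` is not reached.
Result: 27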